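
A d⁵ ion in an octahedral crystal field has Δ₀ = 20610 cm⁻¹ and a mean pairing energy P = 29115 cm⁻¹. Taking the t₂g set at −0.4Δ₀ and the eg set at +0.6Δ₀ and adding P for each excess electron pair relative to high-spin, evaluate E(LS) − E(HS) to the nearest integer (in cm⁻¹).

High-spin d⁵ fills as t₂g³ eg² with CFSE 3(−0.4) + 2(+0.6) = 0.0Δ₀ = 0 cm⁻¹.
Low-spin: t₂g⁵ eg⁰, orbital CFSE = -2.0Δ₀ = -41220 cm⁻¹; plus 2 excess pairs × P = +58230 cm⁻¹; total 17010 cm⁻¹.
The difference is 17010 − (0) = 17010 cm⁻¹, so high-spin lies lower.

17010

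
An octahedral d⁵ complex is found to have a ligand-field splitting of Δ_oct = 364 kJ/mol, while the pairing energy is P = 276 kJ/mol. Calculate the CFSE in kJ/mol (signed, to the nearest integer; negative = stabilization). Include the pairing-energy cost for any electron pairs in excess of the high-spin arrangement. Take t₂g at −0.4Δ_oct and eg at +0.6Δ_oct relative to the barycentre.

Δ_oct > P, so pairing is preferred: the ground state is low-spin.
Configuration: t₂g⁵ eg⁰.
Orbital CFSE = -2.0Δ_oct = -2.0 × 364 = -728 kJ/mol.
Excess pairs vs high-spin: 2 − 0 = 2; pairing cost = +552 kJ/mol.
Net CFSE = -728 + 552 = -176 kJ/mol.

-176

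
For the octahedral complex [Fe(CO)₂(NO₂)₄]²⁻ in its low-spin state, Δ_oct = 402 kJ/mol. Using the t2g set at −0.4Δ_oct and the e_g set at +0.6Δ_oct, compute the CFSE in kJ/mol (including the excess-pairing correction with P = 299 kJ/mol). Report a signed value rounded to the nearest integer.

Ligand charges: 2×(+0) from CO and 4×(-1) from NO₂⁻ sum to -4; with overall charge -2, Fe is +2.
Fe sits in group 8; removing 2 electrons leaves Fe²⁺ with 8 − 2 = 6 d electrons.
The d⁶ electrons fill as t2g^6 e_g^0.
Orbital CFSE = 6(-0.4) + 0(0.6) = -2.4Δ_oct = -2.4 × 402 = -965 kJ/mol.
Pairing penalty: 3 pairs vs 1 in the high-spin reference → 2 extra × P = 598 kJ/mol.
Overall CFSE = -965 + 598 = -367 kJ/mol.

-367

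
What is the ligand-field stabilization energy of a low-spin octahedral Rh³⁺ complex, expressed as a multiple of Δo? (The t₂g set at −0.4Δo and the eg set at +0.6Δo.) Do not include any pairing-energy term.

Rh sits in group 9; removing 3 electrons leaves Rh³⁺ with 9 − 3 = 6 d electrons.
Configuration: t₂g⁶ eg⁰.
CFSE = 6(-0.4Δo) + 0(0.6Δo) = -2.4Δo + 0.0Δo = -2.4Δo.

-2.4 Δo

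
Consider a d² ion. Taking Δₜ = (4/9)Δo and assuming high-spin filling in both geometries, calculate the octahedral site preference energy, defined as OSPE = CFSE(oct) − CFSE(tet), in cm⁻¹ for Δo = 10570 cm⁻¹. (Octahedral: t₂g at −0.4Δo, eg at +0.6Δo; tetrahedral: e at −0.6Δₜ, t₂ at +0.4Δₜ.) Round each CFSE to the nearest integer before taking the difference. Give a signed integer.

-2819

Octahedral (high-spin): t2g^2 e_g^0, CFSE = 2(−0.4) + 0(+0.6) = -0.8Δo = -0.8 × 10570 = -8456 cm⁻¹.
Tetrahedral: e^2 t2^0, CFSE = 2(−0.6) + 0(+0.4) = -1.2Δₜ = -1.2 × (4/9) × 10570 = -5637 cm⁻¹.
Subtracting, OSPE = -8456 − (-5637) = -2819 cm⁻¹.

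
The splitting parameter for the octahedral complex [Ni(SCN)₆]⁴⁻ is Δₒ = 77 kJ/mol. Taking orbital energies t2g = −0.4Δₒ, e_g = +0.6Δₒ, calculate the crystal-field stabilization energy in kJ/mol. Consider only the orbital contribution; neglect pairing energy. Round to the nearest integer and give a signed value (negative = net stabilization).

Each SCN⁻ contributes -1; 6 × (-1) = -6. With overall charge -4, Ni is in the +2 oxidation state.
Ni sits in group 10; removing 2 electrons leaves Ni²⁺ with 10 − 2 = 8 d electrons.
Electron filling gives t2g^6 e_g^2.
CFSE(orbital) = 6×(-0.4Δₒ) + 2×(0.6Δₒ) = -1.2Δₒ; with Δₒ = 77 kJ/mol that is -92 kJ/mol.

-92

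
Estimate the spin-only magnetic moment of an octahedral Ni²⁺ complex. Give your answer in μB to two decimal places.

2.83 μB

Ni sits in group 10; removing 2 electrons leaves Ni²⁺ with 10 − 2 = 8 d electrons.
Configuration: t₂g⁶ eg² → 2 unpaired electrons.
μ(spin-only) = √[2(2+2)] = √8 ≈ 2.83 μB.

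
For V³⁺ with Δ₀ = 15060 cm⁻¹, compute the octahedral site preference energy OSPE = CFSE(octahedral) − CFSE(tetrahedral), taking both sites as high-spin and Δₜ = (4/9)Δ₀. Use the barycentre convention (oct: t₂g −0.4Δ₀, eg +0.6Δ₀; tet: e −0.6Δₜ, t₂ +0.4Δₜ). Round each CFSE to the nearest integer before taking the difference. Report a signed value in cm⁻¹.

-4016

V³⁺: group 5, so d-count = 5 − 3 = 2.
Octahedral (high-spin): t₂g² eg⁰, CFSE = 2(−0.4) + 0(+0.6) = -0.8Δ₀ = -0.8 × 15060 = -12048 cm⁻¹.
In a tetrahedral site the filling is e² t₂⁰: CFSE(tet) = -1.2Δₜ = -1.2 × (4/9)(15060) = -8032 cm⁻¹.
Subtracting, OSPE = -12048 − (-8032) = -4016 cm⁻¹.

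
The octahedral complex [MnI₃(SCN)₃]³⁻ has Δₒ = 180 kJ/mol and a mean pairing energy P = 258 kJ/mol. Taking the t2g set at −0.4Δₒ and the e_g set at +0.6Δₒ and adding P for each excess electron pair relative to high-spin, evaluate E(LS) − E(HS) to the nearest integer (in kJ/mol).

78

Ligand charges: 3×(-1) from I⁻ and 3×(-1) from SCN⁻ sum to -6; with overall charge -3, Mn is +3.
Mn³⁺: group 7, so d-count = 7 − 3 = 4.
In the high-spin limit (t2g^3 e_g^1) the orbital term is -0.6Δₒ = -108 kJ/mol, with no excess pairing.
For low-spin the configuration is t2g^4 e_g^0: orbital energy -1.6 × 180 = -288 kJ/mol, and 1 additional pair relative to high-spin adds 258 kJ/mol, giving -30 kJ/mol.
Thus E(LS) − E(HS) = 78 kJ/mol.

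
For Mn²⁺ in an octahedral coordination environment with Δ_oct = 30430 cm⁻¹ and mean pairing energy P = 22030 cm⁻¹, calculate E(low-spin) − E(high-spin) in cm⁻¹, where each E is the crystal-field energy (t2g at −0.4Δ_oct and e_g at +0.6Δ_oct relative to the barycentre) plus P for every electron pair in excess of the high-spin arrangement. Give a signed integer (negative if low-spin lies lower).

Mn sits in group 7; removing 2 electrons leaves Mn²⁺ with 7 − 2 = 5 d electrons.
High-spin d⁵ fills as t2g^3 e_g^2 with CFSE 3(−0.4) + 2(+0.6) = 0.0Δ_oct = 0 cm⁻¹.
For low-spin the configuration is t2g^5 e_g^0: orbital energy -2.0 × 30430 = -60860 cm⁻¹, and 2 additional pairs relative to high-spin add 44060 cm⁻¹, giving -16800 cm⁻¹.
E(LS) − E(HS) = -16800 − (0) = -16800 cm⁻¹.

-16800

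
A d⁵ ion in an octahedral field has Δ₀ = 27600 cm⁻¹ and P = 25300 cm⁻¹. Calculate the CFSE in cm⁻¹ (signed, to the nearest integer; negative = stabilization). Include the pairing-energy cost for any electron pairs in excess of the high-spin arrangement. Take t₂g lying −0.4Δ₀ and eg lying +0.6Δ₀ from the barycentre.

-4600

Since Δ₀ = 27600 cm⁻¹ > P = 25300 cm⁻¹, the complex adopts the low-spin configuration.
Filling d⁵ accordingly: t₂g⁵ eg⁰.
Orbital CFSE = -2.0Δ₀ = -2.0 × 27600 = -55200 cm⁻¹.
Excess pairs vs high-spin: 2 − 0 = 2; pairing cost = +50600 cm⁻¹.
Net CFSE = -55200 + 50600 = -4600 cm⁻¹.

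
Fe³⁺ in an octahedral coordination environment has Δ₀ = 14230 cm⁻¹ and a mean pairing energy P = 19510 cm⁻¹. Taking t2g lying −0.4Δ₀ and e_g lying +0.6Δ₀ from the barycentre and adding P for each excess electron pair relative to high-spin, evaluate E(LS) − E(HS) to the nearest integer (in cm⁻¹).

10560

Fe sits in group 8; removing 3 electrons leaves Fe³⁺ with 8 − 3 = 5 d electrons.
High-spin: t2g^3 e_g^2, CFSE = 0.0Δ₀ = 0 cm⁻¹.
For low-spin the configuration is t2g^5 e_g^0: orbital energy -2.0 × 14230 = -28460 cm⁻¹, and 2 additional pairs relative to high-spin add 39020 cm⁻¹, giving 10560 cm⁻¹.
Thus E(LS) − E(HS) = 10560 cm⁻¹.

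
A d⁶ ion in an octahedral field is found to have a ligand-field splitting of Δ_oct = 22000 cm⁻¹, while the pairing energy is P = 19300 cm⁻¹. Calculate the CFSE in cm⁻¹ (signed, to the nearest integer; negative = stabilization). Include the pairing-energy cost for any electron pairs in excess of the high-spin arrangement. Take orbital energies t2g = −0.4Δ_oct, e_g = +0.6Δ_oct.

Since Δ_oct = 22000 cm⁻¹ > P = 19300 cm⁻¹, the complex adopts the low-spin configuration.
Configuration: t2g^6 e_g^0.
Orbital CFSE = -2.4Δ_oct = -2.4 × 22000 = -52800 cm⁻¹.
Excess pairs vs high-spin: 3 − 1 = 2; pairing cost = +38600 cm⁻¹.
Net CFSE = -52800 + 38600 = -14200 cm⁻¹.

-14200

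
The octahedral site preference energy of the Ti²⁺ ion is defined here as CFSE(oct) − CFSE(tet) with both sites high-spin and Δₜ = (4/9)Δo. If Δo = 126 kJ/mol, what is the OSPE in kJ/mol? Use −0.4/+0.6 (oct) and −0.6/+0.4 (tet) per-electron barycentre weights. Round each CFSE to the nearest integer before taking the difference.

Ti²⁺: group 4, so d-count = 4 − 2 = 2.
Octahedral high-spin t₂g² eg⁰: CFSE = -0.8 × 126 = -101 kJ/mol.
Tetrahedral e² t₂⁰ gives -1.2Δₜ = -1.2 × (4/9) × 126 = -67 kJ/mol.
Subtracting, OSPE = -101 − (-67) = -34 kJ/mol.

-34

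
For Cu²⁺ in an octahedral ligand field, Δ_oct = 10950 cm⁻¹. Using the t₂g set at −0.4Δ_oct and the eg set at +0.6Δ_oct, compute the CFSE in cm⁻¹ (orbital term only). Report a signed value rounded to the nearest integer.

Cu sits in group 11; removing 2 electrons leaves Cu²⁺ with 11 − 2 = 9 d electrons.
For octahedral d⁹ the high- and low-spin configurations coincide.
Configuration: t₂g⁶ eg³.
Orbital CFSE = 6(-0.4) + 3(0.6) = -0.6Δ_oct = -0.6 × 10950 = -6570 cm⁻¹.

-6570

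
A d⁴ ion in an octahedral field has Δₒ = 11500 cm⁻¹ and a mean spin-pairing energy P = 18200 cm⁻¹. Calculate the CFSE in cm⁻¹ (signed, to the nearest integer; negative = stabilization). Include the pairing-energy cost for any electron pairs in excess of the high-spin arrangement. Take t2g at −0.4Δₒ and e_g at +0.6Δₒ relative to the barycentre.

-6900

With Δₒ < P the complex is high-spin.
Filling d⁴ accordingly: t2g^3 e_g^1.
Orbital CFSE = -0.6Δₒ = -0.6 × 11500 = -6900 cm⁻¹.
High-spin has no excess pairs, so no pairing correction applies.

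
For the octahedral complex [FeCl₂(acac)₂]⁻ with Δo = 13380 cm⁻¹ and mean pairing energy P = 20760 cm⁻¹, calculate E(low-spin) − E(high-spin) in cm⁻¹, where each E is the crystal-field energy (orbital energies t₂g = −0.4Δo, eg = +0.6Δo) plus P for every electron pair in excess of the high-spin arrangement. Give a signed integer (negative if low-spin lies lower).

Ligand charges: 2×(-1) from Cl⁻ and 2×(-1) from acac⁻ sum to -4; with overall charge -1, Fe is +3.
Group 8 minus oxidation state +3 gives a d⁵ configuration for Fe³⁺.
In the high-spin limit (t₂g³ eg²) the orbital term is 0.0Δo = 0 cm⁻¹, with no excess pairing.
Low-spin: t₂g⁵ eg⁰, orbital CFSE = -2.0Δo = -26760 cm⁻¹; plus 2 excess pairs × P = +41520 cm⁻¹; total 14760 cm⁻¹.
The difference is 14760 − (0) = 14760 cm⁻¹, so high-spin lies lower.

14760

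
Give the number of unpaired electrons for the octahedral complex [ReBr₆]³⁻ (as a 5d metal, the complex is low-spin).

Each Br⁻ contributes -1; 6 × (-1) = -6. With overall charge -3, Re is in the +3 oxidation state.
Re sits in group 7; removing 3 electrons leaves Re³⁺ with 7 − 3 = 4 d electrons.
Configuration: t2g^4 e_g^0, giving 2 unpaired electrons.

2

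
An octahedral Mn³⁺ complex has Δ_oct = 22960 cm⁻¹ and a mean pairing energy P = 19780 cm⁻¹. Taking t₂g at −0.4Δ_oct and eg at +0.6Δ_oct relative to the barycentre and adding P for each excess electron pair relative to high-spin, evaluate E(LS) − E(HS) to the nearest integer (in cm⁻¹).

Mn sits in group 7; removing 3 electrons leaves Mn³⁺ with 7 − 3 = 4 d electrons.
In the high-spin limit (t₂g³ eg¹) the orbital term is -0.6Δ_oct = -13776 cm⁻¹, with no excess pairing.
Low-spin t₂g⁴ eg⁰ gives -1.6Δ_oct = -36736 cm⁻¹, but forming 1 extra pair costs 1P = 19780 cm⁻¹, so E(LS) = -36736 + 19780 = -16956 cm⁻¹.
The difference is -16956 − (-13776) = -3180 cm⁻¹, so low-spin lies lower.

-3180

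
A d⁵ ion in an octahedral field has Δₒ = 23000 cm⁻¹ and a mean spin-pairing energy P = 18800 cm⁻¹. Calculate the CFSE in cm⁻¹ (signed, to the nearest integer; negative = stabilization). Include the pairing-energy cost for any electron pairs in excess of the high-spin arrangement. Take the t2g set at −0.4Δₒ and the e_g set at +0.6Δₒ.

Here Δₒ > P (23000 > 18800), so the low-spin state is favoured.
That gives t2g^5 e_g^0.
Orbital CFSE = -2.0Δₒ = -2.0 × 23000 = -46000 cm⁻¹.
Excess pairs vs high-spin: 2 − 0 = 2; pairing cost = +37600 cm⁻¹.
Net CFSE = -46000 + 37600 = -8400 cm⁻¹.

-8400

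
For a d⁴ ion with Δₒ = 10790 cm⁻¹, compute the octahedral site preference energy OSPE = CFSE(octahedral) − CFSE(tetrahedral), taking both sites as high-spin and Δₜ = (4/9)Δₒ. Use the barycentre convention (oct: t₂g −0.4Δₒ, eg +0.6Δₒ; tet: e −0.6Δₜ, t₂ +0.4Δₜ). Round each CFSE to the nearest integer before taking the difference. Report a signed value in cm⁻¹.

-4556

Octahedral high-spin t2g^3 e_g^1: CFSE = -0.6 × 10790 = -6474 cm⁻¹.
Tetrahedral: e^2 t2^2, CFSE = 2(−0.6) + 2(+0.4) = -0.4Δₜ = -0.4 × (4/9) × 10790 = -1918 cm⁻¹.
OSPE = -6474 − (-1918) = -4556 cm⁻¹.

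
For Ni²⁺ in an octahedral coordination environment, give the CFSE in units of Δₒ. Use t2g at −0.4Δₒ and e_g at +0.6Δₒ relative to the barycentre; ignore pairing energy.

Ni sits in group 10; removing 2 electrons leaves Ni²⁺ with 10 − 2 = 8 d electrons.
Configuration: t2g^6 e_g^2.
CFSE = 6(-0.4Δₒ) + 2(0.6Δₒ) = -2.4Δₒ + 1.2Δₒ = -1.2Δₒ.

-1.2 Δₒ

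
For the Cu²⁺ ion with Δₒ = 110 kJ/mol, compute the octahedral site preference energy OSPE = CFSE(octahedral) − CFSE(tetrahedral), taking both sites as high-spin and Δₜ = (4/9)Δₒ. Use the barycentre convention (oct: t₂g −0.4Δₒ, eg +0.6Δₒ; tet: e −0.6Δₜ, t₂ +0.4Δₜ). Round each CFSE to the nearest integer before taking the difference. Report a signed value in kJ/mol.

Cu sits in group 11; removing 2 electrons leaves Cu²⁺ with 11 − 2 = 9 d electrons.
Octahedral high-spin t₂g⁶ eg³: CFSE = -0.6 × 110 = -66 kJ/mol.
In a tetrahedral site the filling is e⁴ t₂⁵: CFSE(tet) = -0.4Δₜ = -0.4 × (4/9)(110) = -20 kJ/mol.
OSPE = CFSE(oct) − CFSE(tet) = -66 − (-20) = -46 kJ/mol.

-46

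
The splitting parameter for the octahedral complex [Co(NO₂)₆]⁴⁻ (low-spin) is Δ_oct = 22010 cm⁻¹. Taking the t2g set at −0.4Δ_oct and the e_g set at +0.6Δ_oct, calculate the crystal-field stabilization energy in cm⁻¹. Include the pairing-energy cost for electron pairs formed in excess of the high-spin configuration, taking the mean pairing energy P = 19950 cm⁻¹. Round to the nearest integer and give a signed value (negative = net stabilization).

-19668

Each NO₂⁻ contributes -1; 6 × (-1) = -6. With overall charge -4, Co is in the +2 oxidation state.
Co sits in group 9; removing 2 electrons leaves Co²⁺ with 9 − 2 = 7 d electrons.
Configuration: t2g^6 e_g^1.
CFSE(orbital) = 6×(-0.4Δ_oct) + 1×(0.6Δ_oct) = -1.8Δ_oct; with Δ_oct = 22010 cm⁻¹ that is -39618 cm⁻¹.
Relative to high-spin t2g^5 e_g^2 (2 paired), the low-spin configuration has 1 additional pair, contributing +1 × 19950 = +19950 cm⁻¹.
Combining: -39618 + 19950 = -19668 cm⁻¹.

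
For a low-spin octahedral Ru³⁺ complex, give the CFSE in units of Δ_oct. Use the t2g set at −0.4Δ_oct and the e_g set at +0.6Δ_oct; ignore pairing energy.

-2.0 Δ_oct

Ru sits in group 8; removing 3 electrons leaves Ru³⁺ with 8 − 3 = 5 d electrons.
Configuration: t2g^5 e_g^0.
CFSE = 5(-0.4Δ_oct) + 0(0.6Δ_oct) = -2.0Δ_oct + 0.0Δ_oct = -2.0Δ_oct.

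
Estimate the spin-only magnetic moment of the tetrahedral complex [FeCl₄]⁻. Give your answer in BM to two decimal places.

Each Cl⁻ contributes -1; 4 × (-1) = -4. With overall charge -1, Fe is in the +3 oxidation state.
Fe is in group 8, so Fe³⁺ is d⁵ (8 − 3 = 5).
Tetrahedral splitting is small, so the complex is high-spin.
Configuration: e² t₂³ → 5 unpaired electrons.
μ(spin-only) = √[5(5+2)] = √35 ≈ 5.92 BM.

5.92 BM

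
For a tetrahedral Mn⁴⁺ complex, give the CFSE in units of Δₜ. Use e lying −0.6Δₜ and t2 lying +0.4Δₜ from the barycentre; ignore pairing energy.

-0.8 Δₜ

Group 7 minus oxidation state +4 gives a d³ configuration for Mn⁴⁺.
With tetrahedral geometry the complex is necessarily high-spin.
Configuration: e^2 t2^1.
CFSE = 2(-0.6Δₜ) + 1(0.4Δₜ) = -1.2Δₜ + 0.4Δₜ = -0.8Δₜ.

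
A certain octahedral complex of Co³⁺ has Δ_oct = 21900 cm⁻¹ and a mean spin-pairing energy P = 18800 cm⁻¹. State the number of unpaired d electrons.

Co sits in group 9; removing 3 electrons leaves Co³⁺ with 9 − 3 = 6 d electrons.
Δ_oct > P, so pairing is preferred: the ground state is low-spin.
Filling d⁶ accordingly: t₂g⁶ eg⁰.
Unpaired electrons: 0.

0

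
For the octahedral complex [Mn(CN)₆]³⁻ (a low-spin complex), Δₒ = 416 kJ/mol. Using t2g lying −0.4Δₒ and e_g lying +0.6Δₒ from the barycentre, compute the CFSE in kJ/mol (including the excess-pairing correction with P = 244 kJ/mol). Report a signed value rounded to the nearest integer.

Each CN⁻ contributes -1; 6 × (-1) = -6. With overall charge -3, Mn is in the +3 oxidation state.
Mn is in group 7, so Mn³⁺ is d⁴ (7 − 3 = 4).
Configuration: t2g^4 e_g^0.
CFSE(orbital) = 4×(-0.4Δₒ) + 0×(0.6Δₒ) = -1.6Δₒ; with Δₒ = 416 kJ/mol that is -666 kJ/mol.
High-spin d⁴ would be t2g^3 e_g^1 with 0 pairs; low-spin has 1, so 1 excess pair costs +1P = +244 kJ/mol.
Net CFSE = -666 + 244 = -422 kJ/mol.

-422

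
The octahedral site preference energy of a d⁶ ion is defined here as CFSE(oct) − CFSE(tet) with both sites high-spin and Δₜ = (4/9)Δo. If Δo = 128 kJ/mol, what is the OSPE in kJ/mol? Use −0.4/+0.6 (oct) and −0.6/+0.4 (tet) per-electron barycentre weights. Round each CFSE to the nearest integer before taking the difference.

Octahedral (high-spin): t₂g⁴ eg², CFSE = 4(−0.4) + 2(+0.6) = -0.4Δo = -0.4 × 128 = -51 kJ/mol.
Tetrahedral e³ t₂³ gives -0.6Δₜ = -0.6 × (4/9) × 128 = -34 kJ/mol.
OSPE = -51 − (-34) = -17 kJ/mol.

-17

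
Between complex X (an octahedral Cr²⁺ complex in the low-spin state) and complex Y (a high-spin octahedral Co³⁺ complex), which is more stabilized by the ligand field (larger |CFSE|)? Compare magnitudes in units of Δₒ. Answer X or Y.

X

X: Group 6 minus oxidation state +2 gives a d⁴ configuration for Cr²⁺; t2g^4 e_g^0, CFSE = -1.6Δₒ.
Y: Co³⁺: group 9, so d-count = 9 − 3 = 6; t2g^4 e_g^2, CFSE = -0.4Δₒ.
So X has the larger |CFSE|.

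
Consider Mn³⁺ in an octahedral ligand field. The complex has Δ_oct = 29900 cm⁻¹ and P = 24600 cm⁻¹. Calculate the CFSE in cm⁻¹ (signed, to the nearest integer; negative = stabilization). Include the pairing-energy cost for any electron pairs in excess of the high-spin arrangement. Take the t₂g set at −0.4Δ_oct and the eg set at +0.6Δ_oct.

Mn is in group 7, so Mn³⁺ is d⁴ (7 − 3 = 4).
Here Δ_oct > P (29900 > 24600), so the low-spin state is favoured.
That gives t₂g⁴ eg⁰.
Orbital CFSE = -1.6Δ_oct = -1.6 × 29900 = -47840 cm⁻¹.
Excess pairs vs high-spin: 1 − 0 = 1; pairing cost = +24600 cm⁻¹.
Net CFSE = -47840 + 24600 = -23240 cm⁻¹.

-23240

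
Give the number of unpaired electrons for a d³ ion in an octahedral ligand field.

For octahedral d³ the high- and low-spin configurations coincide.
Configuration: t2g^3 e_g^0, giving 3 unpaired electrons.

3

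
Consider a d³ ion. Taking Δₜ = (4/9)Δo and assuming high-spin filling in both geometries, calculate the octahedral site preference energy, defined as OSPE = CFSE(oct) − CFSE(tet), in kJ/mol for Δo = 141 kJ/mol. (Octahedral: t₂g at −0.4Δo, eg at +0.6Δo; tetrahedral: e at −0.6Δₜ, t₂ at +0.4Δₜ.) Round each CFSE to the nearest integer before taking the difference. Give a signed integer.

-119

In an octahedral site d³ (HS) is t₂g³ eg⁰, giving CFSE(oct) = -1.2Δo = -169 kJ/mol.
Tetrahedral e² t₂¹ gives -0.8Δₜ = -0.8 × (4/9) × 141 = -50 kJ/mol.
OSPE = CFSE(oct) − CFSE(tet) = -169 − (-50) = -119 kJ/mol.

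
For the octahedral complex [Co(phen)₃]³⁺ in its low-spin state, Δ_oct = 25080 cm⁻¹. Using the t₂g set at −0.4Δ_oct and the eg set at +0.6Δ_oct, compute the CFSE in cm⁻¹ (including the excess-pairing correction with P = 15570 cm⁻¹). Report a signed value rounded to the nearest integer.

phen is neutral, so the +3 overall charge sits on Co: oxidation state +3.
Group 9 minus oxidation state +3 gives a d⁶ configuration for Co³⁺.
The d⁶ electrons fill as t₂g⁶ eg⁰.
CFSE(orbital) = 6×(-0.4Δ_oct) + 0×(0.6Δ_oct) = -2.4Δ_oct; with Δ_oct = 25080 cm⁻¹ that is -60192 cm⁻¹.
High-spin d⁶ would be t₂g⁴ eg² with 1 pair; low-spin has 3, so 2 excess pairs cost +2P = +31140 cm⁻¹.
Net CFSE = -60192 + 31140 = -29052 cm⁻¹.

-29052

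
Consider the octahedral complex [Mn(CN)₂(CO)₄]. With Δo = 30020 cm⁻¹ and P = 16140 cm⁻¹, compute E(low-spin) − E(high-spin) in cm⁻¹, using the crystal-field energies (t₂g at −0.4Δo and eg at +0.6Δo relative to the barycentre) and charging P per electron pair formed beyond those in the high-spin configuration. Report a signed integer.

-27760

Ligand charges: 2×(-1) from CN⁻ and 4×(+0) from CO sum to -2; with overall charge +0, Mn is +2.
Group 7 minus oxidation state +2 gives a d⁵ configuration for Mn²⁺.
High-spin d⁵ fills as t₂g³ eg² with CFSE 3(−0.4) + 2(+0.6) = 0.0Δo = 0 cm⁻¹.
Low-spin t₂g⁵ eg⁰ gives -2.0Δo = -60040 cm⁻¹, but forming 2 extra pairs costs 2P = 32280 cm⁻¹, so E(LS) = -60040 + 32280 = -27760 cm⁻¹.
E(LS) − E(HS) = -27760 − (0) = -27760 cm⁻¹.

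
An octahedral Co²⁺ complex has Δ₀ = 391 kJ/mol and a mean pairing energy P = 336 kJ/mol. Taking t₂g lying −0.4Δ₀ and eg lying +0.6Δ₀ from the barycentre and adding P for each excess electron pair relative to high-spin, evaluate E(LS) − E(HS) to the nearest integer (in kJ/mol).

-55

Co is in group 9, so Co²⁺ is d⁷ (9 − 2 = 7).
In the high-spin limit (t₂g⁵ eg²) the orbital term is -0.8Δ₀ = -313 kJ/mol, with no excess pairing.
For low-spin the configuration is t₂g⁶ eg¹: orbital energy -1.8 × 391 = -704 kJ/mol, and 1 additional pair relative to high-spin adds 336 kJ/mol, giving -368 kJ/mol.
E(LS) − E(HS) = -368 − (-313) = -55 kJ/mol.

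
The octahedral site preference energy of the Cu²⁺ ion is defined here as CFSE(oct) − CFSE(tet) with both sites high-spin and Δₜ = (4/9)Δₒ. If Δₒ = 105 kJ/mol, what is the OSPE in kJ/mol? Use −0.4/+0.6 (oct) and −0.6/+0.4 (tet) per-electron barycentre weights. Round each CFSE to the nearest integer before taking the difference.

-44

Group 11 minus oxidation state +2 gives a d⁹ configuration for Cu²⁺.
In an octahedral site d⁹ (HS) is t2g^6 e_g^3, giving CFSE(oct) = -0.6Δₒ = -63 kJ/mol.
In a tetrahedral site the filling is e^4 t2^5: CFSE(tet) = -0.4Δₜ = -0.4 × (4/9)(105) = -19 kJ/mol.
OSPE = -63 − (-19) = -44 kJ/mol.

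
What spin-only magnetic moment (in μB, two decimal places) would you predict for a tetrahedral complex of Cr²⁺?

4.90 μB

Cr sits in group 6; removing 2 electrons leaves Cr²⁺ with 6 − 2 = 4 d electrons.
With tetrahedral geometry the complex is necessarily high-spin.
Configuration: e^2 t2^2 → 4 unpaired electrons.
μ(spin-only) = √[4(4+2)] = √24 ≈ 4.90 μB.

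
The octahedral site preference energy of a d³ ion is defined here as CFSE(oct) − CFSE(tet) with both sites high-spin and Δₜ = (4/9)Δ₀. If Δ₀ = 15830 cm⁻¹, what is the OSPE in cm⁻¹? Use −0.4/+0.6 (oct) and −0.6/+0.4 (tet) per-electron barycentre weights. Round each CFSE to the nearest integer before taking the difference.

-13368

Octahedral high-spin t₂g³ eg⁰: CFSE = -1.2 × 15830 = -18996 cm⁻¹.
In a tetrahedral site the filling is e² t₂¹: CFSE(tet) = -0.8Δₜ = -0.8 × (4/9)(15830) = -5628 cm⁻¹.
Subtracting, OSPE = -18996 − (-5628) = -13368 cm⁻¹.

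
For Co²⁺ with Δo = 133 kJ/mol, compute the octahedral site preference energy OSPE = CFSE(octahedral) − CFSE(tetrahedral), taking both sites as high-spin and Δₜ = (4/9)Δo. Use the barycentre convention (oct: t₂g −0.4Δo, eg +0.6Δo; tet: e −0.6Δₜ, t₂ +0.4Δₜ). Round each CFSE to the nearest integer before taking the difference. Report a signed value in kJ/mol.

-35

Group 9 minus oxidation state +2 gives a d⁷ configuration for Co²⁺.
Octahedral (high-spin): t₂g⁵ eg², CFSE = 5(−0.4) + 2(+0.6) = -0.8Δo = -0.8 × 133 = -106 kJ/mol.
Tetrahedral: e⁴ t₂³, CFSE = 4(−0.6) + 3(+0.4) = -1.2Δₜ = -1.2 × (4/9) × 133 = -71 kJ/mol.
OSPE = -106 − (-71) = -35 kJ/mol.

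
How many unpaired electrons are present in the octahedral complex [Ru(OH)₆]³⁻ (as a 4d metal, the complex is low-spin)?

1

Each OH⁻ contributes -1; 6 × (-1) = -6. With overall charge -3, Ru is in the +3 oxidation state.
Group 8 minus oxidation state +3 gives a d⁵ configuration for Ru³⁺.
Configuration: t₂g⁵ eg⁰, giving 1 unpaired electron.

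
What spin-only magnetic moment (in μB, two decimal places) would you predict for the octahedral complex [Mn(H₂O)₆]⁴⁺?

3.87 μB

H₂O is neutral, so the +4 overall charge sits on Mn: oxidation state +4.
Mn sits in group 7; removing 4 electrons leaves Mn⁴⁺ with 7 − 4 = 3 d electrons.
Configuration: t₂g³ eg⁰ → 3 unpaired electrons.
μ(spin-only) = √[3(3+2)] = √15 ≈ 3.87 μB.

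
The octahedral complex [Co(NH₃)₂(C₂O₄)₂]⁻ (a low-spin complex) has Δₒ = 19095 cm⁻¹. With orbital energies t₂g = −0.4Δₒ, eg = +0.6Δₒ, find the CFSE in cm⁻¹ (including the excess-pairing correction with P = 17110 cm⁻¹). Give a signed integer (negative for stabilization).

-11608

Ligand charges: 2×(+0) from NH₃ and 2×(-2) from C₂O₄²⁻ sum to -4; with overall charge -1, Co is +3.
Co is in group 9, so Co³⁺ is d⁶ (9 − 3 = 6).
Electron filling gives t₂g⁶ eg⁰.
CFSE(orbital) = 6×(-0.4Δₒ) + 0×(0.6Δₒ) = -2.4Δₒ; with Δₒ = 19095 cm⁻¹ that is -45828 cm⁻¹.
High-spin d⁶ would be t₂g⁴ eg² with 1 pair; low-spin has 3, so 2 excess pairs cost +2P = +34220 cm⁻¹.
Net CFSE = -45828 + 34220 = -11608 cm⁻¹.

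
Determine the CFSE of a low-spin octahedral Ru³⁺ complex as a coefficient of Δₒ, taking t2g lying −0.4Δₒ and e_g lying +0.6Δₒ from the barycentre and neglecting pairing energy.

Group 8 minus oxidation state +3 gives a d⁵ configuration for Ru³⁺.
Configuration: t2g^5 e_g^0.
CFSE = 5(-0.4Δₒ) + 0(0.6Δₒ) = -2.0Δₒ + 0.0Δₒ = -2.0Δₒ.

-2.0 Δₒ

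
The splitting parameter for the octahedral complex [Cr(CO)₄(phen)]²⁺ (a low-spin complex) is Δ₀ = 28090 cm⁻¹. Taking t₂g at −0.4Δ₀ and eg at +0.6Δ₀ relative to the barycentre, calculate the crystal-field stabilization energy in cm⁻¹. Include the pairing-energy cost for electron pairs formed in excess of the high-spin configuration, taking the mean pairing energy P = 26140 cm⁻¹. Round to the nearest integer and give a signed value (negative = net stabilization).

-18804

Ligand charges: 4×(+0) from CO and 1×(+0) from phen sum to +0; with overall charge +2, Cr is +2.
Cr²⁺: group 6, so d-count = 6 − 2 = 4.
Configuration: t₂g⁴ eg⁰.
Orbital CFSE = 4(-0.4) + 0(0.6) = -1.6Δ₀ = -1.6 × 28090 = -44944 cm⁻¹.
Relative to high-spin t₂g³ eg¹ (0 paired), the low-spin configuration has 1 additional pair, contributing +1 × 26140 = +26140 cm⁻¹.
Overall CFSE = -44944 + 26140 = -18804 cm⁻¹.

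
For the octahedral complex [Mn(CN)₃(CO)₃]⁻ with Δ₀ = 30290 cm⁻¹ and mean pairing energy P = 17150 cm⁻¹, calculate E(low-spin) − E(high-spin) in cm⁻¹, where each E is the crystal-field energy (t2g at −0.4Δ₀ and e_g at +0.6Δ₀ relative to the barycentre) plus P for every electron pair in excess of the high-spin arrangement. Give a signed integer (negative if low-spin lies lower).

-26280

Ligand charges: 3×(-1) from CN⁻ and 3×(+0) from CO sum to -3; with overall charge -1, Mn is +2.
Mn sits in group 7; removing 2 electrons leaves Mn²⁺ with 7 − 2 = 5 d electrons.
In the high-spin limit (t2g^3 e_g^2) the orbital term is 0.0Δ₀ = 0 cm⁻¹, with no excess pairing.
Low-spin t2g^5 e_g^0 gives -2.0Δ₀ = -60580 cm⁻¹, but forming 2 extra pairs costs 2P = 34300 cm⁻¹, so E(LS) = -60580 + 34300 = -26280 cm⁻¹.
The difference is -26280 − (0) = -26280 cm⁻¹, so low-spin lies lower.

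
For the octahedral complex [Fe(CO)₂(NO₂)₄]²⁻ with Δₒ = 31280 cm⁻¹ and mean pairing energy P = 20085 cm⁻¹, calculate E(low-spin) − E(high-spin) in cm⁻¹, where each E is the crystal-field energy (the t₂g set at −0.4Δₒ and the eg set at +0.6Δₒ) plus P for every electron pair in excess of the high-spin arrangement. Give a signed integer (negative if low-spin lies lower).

Ligand charges: 2×(+0) from CO and 4×(-1) from NO₂⁻ sum to -4; with overall charge -2, Fe is +2.
Fe is in group 8, so Fe²⁺ is d⁶ (8 − 2 = 6).
In the high-spin limit (t₂g⁴ eg²) the orbital term is -0.4Δₒ = -12512 cm⁻¹, with no excess pairing.
For low-spin the configuration is t₂g⁶ eg⁰: orbital energy -2.4 × 31280 = -75072 cm⁻¹, and 2 additional pairs relative to high-spin add 40170 cm⁻¹, giving -34902 cm⁻¹.
The difference is -34902 − (-12512) = -22390 cm⁻¹, so low-spin lies lower.

-22390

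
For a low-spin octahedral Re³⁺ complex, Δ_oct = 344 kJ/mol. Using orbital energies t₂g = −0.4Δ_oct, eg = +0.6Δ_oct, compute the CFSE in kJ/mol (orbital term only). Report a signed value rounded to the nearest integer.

Re³⁺: group 7, so d-count = 7 − 3 = 4.
Electron filling gives t₂g⁴ eg⁰.
Orbital CFSE = 4(-0.4) + 0(0.6) = -1.6Δ_oct = -1.6 × 344 = -550 kJ/mol.

-550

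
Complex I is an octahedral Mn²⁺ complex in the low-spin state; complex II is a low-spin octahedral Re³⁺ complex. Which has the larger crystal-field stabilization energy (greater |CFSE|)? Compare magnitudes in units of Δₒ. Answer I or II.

I

I: Mn²⁺: group 7, so d-count = 7 − 2 = 5; t2g^5 e_g^0, CFSE = -2.0Δₒ.
II: Re³⁺: group 7, so d-count = 7 − 3 = 4; t₂g⁴ eg⁰, CFSE = -1.6Δₒ.
So I has the larger |CFSE|.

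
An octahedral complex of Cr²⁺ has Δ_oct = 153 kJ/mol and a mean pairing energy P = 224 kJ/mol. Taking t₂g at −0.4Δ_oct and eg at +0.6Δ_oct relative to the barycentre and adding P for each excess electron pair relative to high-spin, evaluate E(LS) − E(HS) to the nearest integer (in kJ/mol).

Cr is in group 6, so Cr²⁺ is d⁴ (6 − 2 = 4).
In the high-spin limit (t₂g³ eg¹) the orbital term is -0.6Δ_oct = -92 kJ/mol, with no excess pairing.
Low-spin: t₂g⁴ eg⁰, orbital CFSE = -1.6Δ_oct = -245 kJ/mol; plus 1 excess pair × P = +224 kJ/mol; total -21 kJ/mol.
The difference is -21 − (-92) = 71 kJ/mol, so high-spin lies lower.

71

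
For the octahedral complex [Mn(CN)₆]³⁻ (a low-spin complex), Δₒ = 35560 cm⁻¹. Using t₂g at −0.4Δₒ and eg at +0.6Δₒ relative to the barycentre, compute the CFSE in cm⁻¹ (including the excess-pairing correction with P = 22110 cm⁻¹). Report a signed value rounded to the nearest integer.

Each CN⁻ contributes -1; 6 × (-1) = -6. With overall charge -3, Mn is in the +3 oxidation state.
Mn³⁺: group 7, so d-count = 7 − 3 = 4.
Configuration: t₂g⁴ eg⁰.
The orbital stabilization is -1.6Δₒ = -1.6 × 35560 = -56896 cm⁻¹.
High-spin d⁴ would be t₂g³ eg¹ with 0 pairs; low-spin has 1, so 1 excess pair costs +1P = +22110 cm⁻¹.
Net CFSE = -56896 + 22110 = -34786 cm⁻¹.

-34786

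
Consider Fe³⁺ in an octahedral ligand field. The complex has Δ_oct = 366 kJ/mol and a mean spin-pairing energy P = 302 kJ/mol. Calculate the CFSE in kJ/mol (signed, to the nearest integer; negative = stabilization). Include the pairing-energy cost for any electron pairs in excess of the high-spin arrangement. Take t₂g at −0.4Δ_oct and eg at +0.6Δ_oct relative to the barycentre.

Fe sits in group 8; removing 3 electrons leaves Fe³⁺ with 8 − 3 = 5 d electrons.
Δ_oct > P, so pairing is preferred: the ground state is low-spin.
That gives t₂g⁵ eg⁰.
Orbital CFSE = -2.0Δ_oct = -2.0 × 366 = -732 kJ/mol.
Excess pairs vs high-spin: 2 − 0 = 2; pairing cost = +604 kJ/mol.
Net CFSE = -732 + 604 = -128 kJ/mol.

-128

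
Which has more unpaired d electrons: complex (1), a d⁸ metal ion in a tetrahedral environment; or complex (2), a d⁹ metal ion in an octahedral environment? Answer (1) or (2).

(1): Tetrahedral splitting is small, so the complex is high-spin; e^4 t2^4 → 2 unpaired.
(2): t2g^6 e_g^3 → 1 unpaired.
So (1) has more unpaired electrons.

(1)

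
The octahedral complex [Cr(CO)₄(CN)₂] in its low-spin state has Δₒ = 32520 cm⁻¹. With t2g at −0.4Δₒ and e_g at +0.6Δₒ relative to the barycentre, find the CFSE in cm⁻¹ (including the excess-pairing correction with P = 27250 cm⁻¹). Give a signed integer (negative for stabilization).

-24782

Ligand charges: 4×(+0) from CO and 2×(-1) from CN⁻ sum to -2; with overall charge +0, Cr is +2.
Cr²⁺: group 6, so d-count = 6 − 2 = 4.
Electron filling gives t2g^4 e_g^0.
CFSE(orbital) = 4×(-0.4Δₒ) + 0×(0.6Δₒ) = -1.6Δₒ; with Δₒ = 32520 cm⁻¹ that is -52032 cm⁻¹.
Pairing penalty: 1 pair vs 0 in the high-spin reference → 1 extra × P = 27250 cm⁻¹.
Combining: -52032 + 27250 = -24782 cm⁻¹.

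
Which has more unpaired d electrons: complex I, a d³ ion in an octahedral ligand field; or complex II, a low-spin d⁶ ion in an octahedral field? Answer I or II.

I

I: t₂g³ eg⁰ → 3 unpaired.
II: t2g^6 e_g^0 → 0 unpaired.
So I has more unpaired electrons.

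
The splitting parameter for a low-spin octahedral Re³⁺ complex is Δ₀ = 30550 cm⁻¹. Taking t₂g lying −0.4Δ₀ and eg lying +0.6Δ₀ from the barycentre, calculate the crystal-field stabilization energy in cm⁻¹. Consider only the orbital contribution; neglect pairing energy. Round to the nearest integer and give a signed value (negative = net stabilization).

Re sits in group 7; removing 3 electrons leaves Re³⁺ with 7 − 3 = 4 d electrons.
The d⁴ electrons fill as t₂g⁴ eg⁰.
CFSE(orbital) = 4×(-0.4Δ₀) + 0×(0.6Δ₀) = -1.6Δ₀; with Δ₀ = 30550 cm⁻¹ that is -48880 cm⁻¹.

-48880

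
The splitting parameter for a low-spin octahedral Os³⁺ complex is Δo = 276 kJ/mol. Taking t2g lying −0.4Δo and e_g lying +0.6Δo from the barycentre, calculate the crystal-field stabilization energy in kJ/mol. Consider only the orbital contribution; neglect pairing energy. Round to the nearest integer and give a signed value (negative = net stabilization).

-552

Os is in group 8, so Os³⁺ is d⁵ (8 − 3 = 5).
Configuration: t2g^5 e_g^0.
Orbital CFSE = 5(-0.4) + 0(0.6) = -2.0Δo = -2.0 × 276 = -552 kJ/mol.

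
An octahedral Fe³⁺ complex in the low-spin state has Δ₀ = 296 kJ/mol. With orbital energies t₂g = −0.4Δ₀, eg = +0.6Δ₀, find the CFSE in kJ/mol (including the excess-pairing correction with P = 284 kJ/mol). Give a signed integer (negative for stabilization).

-24

Group 8 minus oxidation state +3 gives a d⁵ configuration for Fe³⁺.
The d⁵ electrons fill as t₂g⁵ eg⁰.
The orbital stabilization is -2.0Δ₀ = -2.0 × 296 = -592 kJ/mol.
Pairing penalty: 2 pairs vs 0 in the high-spin reference → 2 extra × P = 568 kJ/mol.
Overall CFSE = -592 + 568 = -24 kJ/mol.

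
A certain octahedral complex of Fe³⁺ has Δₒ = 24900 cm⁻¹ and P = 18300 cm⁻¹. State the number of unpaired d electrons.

Fe³⁺: group 8, so d-count = 8 − 3 = 5.
Δₒ > P, so pairing is preferred: the ground state is low-spin.
Filling d⁵ accordingly: t₂g⁵ eg⁰.
Unpaired electrons: 1.

1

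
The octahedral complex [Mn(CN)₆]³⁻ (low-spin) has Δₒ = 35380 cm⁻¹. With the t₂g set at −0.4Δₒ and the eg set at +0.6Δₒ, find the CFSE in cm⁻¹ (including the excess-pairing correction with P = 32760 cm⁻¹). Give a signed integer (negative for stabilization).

-23848

Each CN⁻ contributes -1; 6 × (-1) = -6. With overall charge -3, Mn is in the +3 oxidation state.
Group 7 minus oxidation state +3 gives a d⁴ configuration for Mn³⁺.
Configuration: t₂g⁴ eg⁰.
Orbital CFSE = 4(-0.4) + 0(0.6) = -1.6Δₒ = -1.6 × 35380 = -56608 cm⁻¹.
Relative to high-spin t₂g³ eg¹ (0 paired), the low-spin configuration has 1 additional pair, contributing +1 × 32760 = +32760 cm⁻¹.
Overall CFSE = -56608 + 32760 = -23848 cm⁻¹.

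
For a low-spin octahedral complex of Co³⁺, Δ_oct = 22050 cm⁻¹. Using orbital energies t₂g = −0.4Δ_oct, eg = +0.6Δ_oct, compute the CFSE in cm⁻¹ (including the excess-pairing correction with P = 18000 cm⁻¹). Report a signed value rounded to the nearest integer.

-16920

Co is in group 9, so Co³⁺ is d⁶ (9 − 3 = 6).
Configuration: t₂g⁶ eg⁰.
CFSE(orbital) = 6×(-0.4Δ_oct) + 0×(0.6Δ_oct) = -2.4Δ_oct; with Δ_oct = 22050 cm⁻¹ that is -52920 cm⁻¹.
Relative to high-spin t₂g⁴ eg² (1 paired), the low-spin configuration has 2 additional pairs, contributing +2 × 18000 = +36000 cm⁻¹.
Overall CFSE = -52920 + 36000 = -16920 cm⁻¹.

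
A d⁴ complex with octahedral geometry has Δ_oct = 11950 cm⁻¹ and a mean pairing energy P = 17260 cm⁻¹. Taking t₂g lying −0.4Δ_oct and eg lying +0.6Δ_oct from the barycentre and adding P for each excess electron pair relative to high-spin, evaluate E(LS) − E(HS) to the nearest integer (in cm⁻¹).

5310

High-spin d⁴ fills as t₂g³ eg¹ with CFSE 3(−0.4) + 1(+0.6) = -0.6Δ_oct = -7170 cm⁻¹.
Low-spin: t₂g⁴ eg⁰, orbital CFSE = -1.6Δ_oct = -19120 cm⁻¹; plus 1 excess pair × P = +17260 cm⁻¹; total -1860 cm⁻¹.
Thus E(LS) − E(HS) = 5310 cm⁻¹.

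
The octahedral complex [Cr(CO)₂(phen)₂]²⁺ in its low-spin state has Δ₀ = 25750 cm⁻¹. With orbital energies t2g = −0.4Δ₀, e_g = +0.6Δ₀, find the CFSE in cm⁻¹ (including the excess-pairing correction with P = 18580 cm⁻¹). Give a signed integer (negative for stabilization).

-22620

Ligand charges: 2×(+0) from CO and 2×(+0) from phen sum to +0; with overall charge +2, Cr is +2.
Cr is in group 6, so Cr²⁺ is d⁴ (6 − 2 = 4).
Configuration: t2g^4 e_g^0.
Orbital CFSE = 4(-0.4) + 0(0.6) = -1.6Δ₀ = -1.6 × 25750 = -41200 cm⁻¹.
Relative to high-spin t2g^3 e_g^1 (0 paired), the low-spin configuration has 1 additional pair, contributing +1 × 18580 = +18580 cm⁻¹.
Overall CFSE = -41200 + 18580 = -22620 cm⁻¹.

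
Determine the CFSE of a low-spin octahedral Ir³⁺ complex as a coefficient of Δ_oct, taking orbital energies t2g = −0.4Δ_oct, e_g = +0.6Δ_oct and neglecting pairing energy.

-2.4 Δ_oct

Ir³⁺: group 9, so d-count = 9 − 3 = 6.
Configuration: t2g^6 e_g^0.
CFSE = 6(-0.4Δ_oct) + 0(0.6Δ_oct) = -2.4Δ_oct + 0.0Δ_oct = -2.4Δ_oct.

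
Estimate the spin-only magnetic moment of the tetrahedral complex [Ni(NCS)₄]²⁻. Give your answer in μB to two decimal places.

2.83 μB

Each NCS⁻ contributes -1; 4 × (-1) = -4. With overall charge -2, Ni is in the +2 oxidation state.
Ni sits in group 10; removing 2 electrons leaves Ni²⁺ with 10 − 2 = 8 d electrons.
Tetrahedral splitting is small, so the complex is high-spin.
Configuration: e⁴ t₂⁴ → 2 unpaired electrons.
μ(spin-only) = √[2(2+2)] = √8 ≈ 2.83 μB.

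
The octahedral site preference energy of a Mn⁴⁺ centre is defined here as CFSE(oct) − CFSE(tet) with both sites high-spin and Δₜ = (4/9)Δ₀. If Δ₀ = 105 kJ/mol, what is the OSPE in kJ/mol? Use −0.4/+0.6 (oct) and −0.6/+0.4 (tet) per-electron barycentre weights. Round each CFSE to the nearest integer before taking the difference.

Mn is in group 7, so Mn⁴⁺ is d³ (7 − 4 = 3).
In an octahedral site d³ (HS) is t2g^3 e_g^0, giving CFSE(oct) = -1.2Δ₀ = -126 kJ/mol.
Tetrahedral e^2 t2^1 gives -0.8Δₜ = -0.8 × (4/9) × 105 = -37 kJ/mol.
OSPE = -126 − (-37) = -89 kJ/mol.

-89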